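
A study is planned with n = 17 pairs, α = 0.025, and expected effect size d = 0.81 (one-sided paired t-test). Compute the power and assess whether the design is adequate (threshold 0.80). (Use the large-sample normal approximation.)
Power ≈ 0.92; the study is adequately powered (power ≥ 0.80)

Power calculation (paired t-test, normal approximation):
z_β = d · √n - z_α
z_β = 0.81 · √17 - 1.960
z_β = 0.81 · 4.123 - 1.960
z_β = 1.380

Power = Φ(z_β) = Φ(1.380) ≈ 0.916

Effect size d = 0.81 is large by Cohen's convention (0.2/0.5/0.8).

Threshold: power ≥ 0.80 is conventionally adequate.
Power ≈ 0.92 → the study is adequately powered (power ≥ 0.80).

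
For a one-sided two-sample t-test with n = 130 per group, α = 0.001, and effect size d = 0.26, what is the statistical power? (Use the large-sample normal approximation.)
Power ≈ 0.16

Power calculation (two-sample t-test, normal approximation):
z_β = d · √(n/2) - z_α
z_β = 0.26 · √(130/2) - 3.090
z_β = 0.26 · 8.062 - 3.090
z_β = -0.994

Power = Φ(z_β) = Φ(-0.994) ≈ 0.160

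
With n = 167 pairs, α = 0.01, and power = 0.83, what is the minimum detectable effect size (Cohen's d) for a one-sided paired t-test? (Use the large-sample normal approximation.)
d ≈ 0.25

Minimum detectable effect (paired t-test, normal approximation):
d = (z_α + z_β) / √n
d = (2.326 + 0.954) / √167
d = 3.281 / 12.923
d ≈ 0.25

By Cohen's convention (0.2 small / 0.5 medium / 0.8 large): small effect.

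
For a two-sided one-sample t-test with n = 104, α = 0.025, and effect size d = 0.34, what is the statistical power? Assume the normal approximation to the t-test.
Power ≈ 0.89

Power calculation (one-sample t-test, normal approximation):
z_β = d · √n - z_{α/2}
z_β = 0.34 · √104 - 2.241
z_β = 0.34 · 10.198 - 2.241
z_β = 1.226

Power = Φ(z_β) = Φ(1.226) ≈ 0.890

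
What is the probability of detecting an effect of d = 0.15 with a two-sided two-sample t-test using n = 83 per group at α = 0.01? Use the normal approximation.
Power ≈ 0.05

Power calculation (two-sample t-test, normal approximation):
z_β = d · √(n/2) - z_{α/2}
z_β = 0.15 · √(83/2) - 2.576
z_β = 0.15 · 6.442 - 2.576
z_β = -1.610

Power = Φ(z_β) = Φ(-1.610) ≈ 0.054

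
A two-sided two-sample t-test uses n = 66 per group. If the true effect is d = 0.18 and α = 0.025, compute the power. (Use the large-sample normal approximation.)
Power ≈ 0.11

Power calculation (two-sample t-test, normal approximation):
z_β = d · √(n/2) - z_{α/2}
z_β = 0.18 · √(66/2) - 2.241
z_β = 0.18 · 5.745 - 2.241
z_β = -1.207

Power = Φ(z_β) = Φ(-1.207) ≈ 0.114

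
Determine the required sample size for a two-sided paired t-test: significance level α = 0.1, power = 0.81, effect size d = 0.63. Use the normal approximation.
n = 17 pairs

Sample size formula (paired t-test, normal approximation):
n = ((z_{α/2} + z_β) / d)²

z_{α/2} = 1.645 (for α = 0.1, two-sided)
z_β = 0.878 (for power = 0.81)
d = 0.63

n = ((1.645 + 0.878) / 0.63)²
n = (4.005)²
n ≈ 16.04
Round up to the next whole number: n = 17 pairs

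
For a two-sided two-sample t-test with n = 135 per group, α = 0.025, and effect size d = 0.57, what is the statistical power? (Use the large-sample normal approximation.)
Power ≈ 0.99

Power calculation (two-sample t-test, normal approximation):
z_β = d · √(n/2) - z_{α/2}
z_β = 0.57 · √(135/2) - 2.241
z_β = 0.57 · 8.216 - 2.241
z_β = 2.442

Power = Φ(z_β) = Φ(2.442) ≈ 0.993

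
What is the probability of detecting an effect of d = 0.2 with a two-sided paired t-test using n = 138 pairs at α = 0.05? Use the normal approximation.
Power ≈ 0.65

Power calculation (paired t-test, normal approximation):
z_β = d · √n - z_{α/2}
z_β = 0.2 · √138 - 1.960
z_β = 0.2 · 11.747 - 1.960
z_β = 0.390

Power = Φ(z_β) = Φ(0.390) ≈ 0.652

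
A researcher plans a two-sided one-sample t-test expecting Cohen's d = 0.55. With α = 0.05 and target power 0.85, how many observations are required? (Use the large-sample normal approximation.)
n = 30

Sample size formula (one-sample t-test, normal approximation):
n = ((z_{α/2} + z_β) / d)²

z_{α/2} = 1.960 (for α = 0.05, two-sided)
z_β = 1.036 (for power = 0.85)
d = 0.55

n = ((1.960 + 1.036) / 0.55)²
n = (5.447)²
n ≈ 29.67
Round up to the next whole number: n = 30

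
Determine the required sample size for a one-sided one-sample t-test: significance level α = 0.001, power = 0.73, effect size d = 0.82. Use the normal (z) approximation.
n = 21

Sample size formula (one-sample t-test, normal approximation):
n = ((z_α + z_β) / d)²

z_α = 3.090 (for α = 0.001, one-sided)
z_β = 0.613 (for power = 0.73)
d = 0.82

n = ((3.090 + 0.613) / 0.82)²
n = (4.516)²
n ≈ 20.39
Round up to the next whole number: n = 21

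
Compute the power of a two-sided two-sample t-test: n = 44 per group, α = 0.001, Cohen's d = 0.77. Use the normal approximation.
Power ≈ 0.63

Power calculation (two-sample t-test, normal approximation):
z_β = d · √(n/2) - z_{α/2}
z_β = 0.77 · √(44/2) - 3.291
z_β = 0.77 · 4.690 - 3.291
z_β = 0.321

Power = Φ(z_β) = Φ(0.321) ≈ 0.626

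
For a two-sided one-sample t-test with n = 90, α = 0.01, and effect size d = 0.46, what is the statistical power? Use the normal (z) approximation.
Power ≈ 0.96

Power calculation (one-sample t-test, normal approximation):
z_β = d · √n - z_{α/2}
z_β = 0.46 · √90 - 2.576
z_β = 0.46 · 9.487 - 2.576
z_β = 1.788

Power = Φ(z_β) = Φ(1.788) ≈ 0.963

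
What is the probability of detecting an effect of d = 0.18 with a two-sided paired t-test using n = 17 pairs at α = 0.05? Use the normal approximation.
Power ≈ 0.11

Power calculation (paired t-test, normal approximation):
z_β = d · √n - z_{α/2}
z_β = 0.18 · √17 - 1.960
z_β = 0.18 · 4.123 - 1.960
z_β = -1.218

Power = Φ(z_β) = Φ(-1.218) ≈ 0.112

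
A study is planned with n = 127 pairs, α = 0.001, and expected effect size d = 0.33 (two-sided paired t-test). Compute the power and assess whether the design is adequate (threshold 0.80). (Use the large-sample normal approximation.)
Power ≈ 0.67; the study is underpowered (power < 0.80)

Power calculation (paired t-test, normal approximation):
z_β = d · √n - z_{α/2}
z_β = 0.33 · √127 - 3.291
z_β = 0.33 · 11.269 - 3.291
z_β = 0.428

Power = Φ(z_β) = Φ(0.428) ≈ 0.666

Effect size d = 0.33 is small by Cohen's convention (0.2/0.5/0.8).

Threshold: power ≥ 0.80 is conventionally adequate.
Power ≈ 0.67 → the study is underpowered (power < 0.80).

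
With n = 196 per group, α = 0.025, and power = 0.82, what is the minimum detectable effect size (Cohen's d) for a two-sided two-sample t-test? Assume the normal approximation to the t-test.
d ≈ 0.32

Minimum detectable effect (two-sample t-test, normal approximation):
d = (z_{α/2} + z_β) / √(n/2)
d = (2.241 + 0.915) / √(196/2)
d = 3.157 / 9.899
d ≈ 0.32

By Cohen's convention (0.2 small / 0.5 medium / 0.8 large): small effect.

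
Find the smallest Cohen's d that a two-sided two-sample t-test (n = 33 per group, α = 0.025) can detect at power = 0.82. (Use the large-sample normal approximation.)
d ≈ 0.78

Minimum detectable effect (two-sample t-test, normal approximation):
d = (z_{α/2} + z_β) / √(n/2)
d = (2.241 + 0.915) / √(33/2)
d = 3.157 / 4.062
d ≈ 0.78

By Cohen's convention (0.2 small / 0.5 medium / 0.8 large): medium effect.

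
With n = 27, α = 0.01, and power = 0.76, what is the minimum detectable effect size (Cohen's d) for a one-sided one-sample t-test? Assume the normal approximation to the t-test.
d ≈ 0.58

Minimum detectable effect (one-sample t-test, normal approximation):
d = (z_α + z_β) / √n
d = (2.326 + 0.706) / √27
d = 3.033 / 5.196
d ≈ 0.58

By Cohen's convention (0.2 small / 0.5 medium / 0.8 large): medium effect.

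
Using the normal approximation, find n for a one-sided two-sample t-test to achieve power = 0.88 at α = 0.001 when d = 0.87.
n = 49 per group

Sample size formula (two-sample t-test, normal approximation):
n = 2 · ((z_α + z_β) / d)²

z_α = 3.090 (for α = 0.001, one-sided)
z_β = 1.175 (for power = 0.88)
d = 0.87

n = 2 · ((3.090 + 1.175) / 0.87)²
n = 2 · (4.902)²
n ≈ 48.06
Round up to the next whole number: n = 49 per group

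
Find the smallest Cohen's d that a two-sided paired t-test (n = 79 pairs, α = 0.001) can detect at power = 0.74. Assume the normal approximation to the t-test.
d ≈ 0.44

Minimum detectable effect (paired t-test, normal approximation):
d = (z_{α/2} + z_β) / √n
d = (3.291 + 0.643) / √79
d = 3.934 / 8.888
d ≈ 0.44

By Cohen's convention (0.2 small / 0.5 medium / 0.8 large): small effect.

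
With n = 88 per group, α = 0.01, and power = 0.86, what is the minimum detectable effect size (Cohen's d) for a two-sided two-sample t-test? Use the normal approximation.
d ≈ 0.55

Minimum detectable effect (two-sample t-test, normal approximation):
d = (z_{α/2} + z_β) / √(n/2)
d = (2.576 + 1.080) / √(88/2)
d = 3.656 / 6.633
d ≈ 0.55

By Cohen's convention (0.2 small / 0.5 medium / 0.8 large): medium effect.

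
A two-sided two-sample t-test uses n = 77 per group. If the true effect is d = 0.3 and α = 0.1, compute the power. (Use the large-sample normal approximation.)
Power ≈ 0.59

Power calculation (two-sample t-test, normal approximation):
z_β = d · √(n/2) - z_{α/2}
z_β = 0.3 · √(77/2) - 1.645
z_β = 0.3 · 6.205 - 1.645
z_β = 0.217

Power = Φ(z_β) = Φ(0.217) ≈ 0.586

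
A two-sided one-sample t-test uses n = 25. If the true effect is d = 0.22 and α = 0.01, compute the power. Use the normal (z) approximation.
Power ≈ 0.07

Power calculation (one-sample t-test, normal approximation):
z_β = d · √n - z_{α/2}
z_β = 0.22 · √25 - 2.576
z_β = 0.22 · 5.000 - 2.576
z_β = -1.476

Power = Φ(z_β) = Φ(-1.476) ≈ 0.070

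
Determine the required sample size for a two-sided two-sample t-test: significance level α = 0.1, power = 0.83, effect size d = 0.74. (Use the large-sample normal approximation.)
n = 25 per group

Sample size formula (two-sample t-test, normal approximation):
n = 2 · ((z_{α/2} + z_β) / d)²

z_{α/2} = 1.645 (for α = 0.1, two-sided)
z_β = 0.954 (for power = 0.83)
d = 0.74

n = 2 · ((1.645 + 0.954) / 0.74)²
n = 2 · (3.512)²
n ≈ 24.67
Round up to the next whole number: n = 25 per group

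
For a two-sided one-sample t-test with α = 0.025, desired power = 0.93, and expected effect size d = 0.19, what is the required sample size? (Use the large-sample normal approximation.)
n = 383

Sample size formula (one-sample t-test, normal approximation):
n = ((z_{α/2} + z_β) / d)²

z_{α/2} = 2.241 (for α = 0.025, two-sided)
z_β = 1.476 (for power = 0.93)
d = 0.19

n = ((2.241 + 1.476) / 0.19)²
n = (19.563)²
n ≈ 382.71
Round up to the next whole number: n = 383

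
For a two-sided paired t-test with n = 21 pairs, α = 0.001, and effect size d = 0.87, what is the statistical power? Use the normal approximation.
Power ≈ 0.76

Power calculation (paired t-test, normal approximation):
z_β = d · √n - z_{α/2}
z_β = 0.87 · √21 - 3.291
z_β = 0.87 · 4.583 - 3.291
z_β = 0.696

Power = Φ(z_β) = Φ(0.696) ≈ 0.757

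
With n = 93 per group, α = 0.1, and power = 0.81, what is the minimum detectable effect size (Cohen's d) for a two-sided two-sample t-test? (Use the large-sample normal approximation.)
d ≈ 0.37

Minimum detectable effect (two-sample t-test, normal approximation):
d = (z_{α/2} + z_β) / √(n/2)
d = (1.645 + 0.878) / √(93/2)
d = 2.523 / 6.819
d ≈ 0.37

By Cohen's convention (0.2 small / 0.5 medium / 0.8 large): small effect.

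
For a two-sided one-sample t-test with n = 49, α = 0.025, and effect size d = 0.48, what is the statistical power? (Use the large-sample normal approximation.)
Power ≈ 0.87

Power calculation (one-sample t-test, normal approximation):
z_β = d · √n - z_{α/2}
z_β = 0.48 · √49 - 2.241
z_β = 0.48 · 7.000 - 2.241
z_β = 1.119

Power = Φ(z_β) = Φ(1.119) ≈ 0.868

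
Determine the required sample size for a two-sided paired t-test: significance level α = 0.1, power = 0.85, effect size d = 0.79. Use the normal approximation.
n = 12 pairs

Sample size formula (paired t-test, normal approximation):
n = ((z_{α/2} + z_β) / d)²

z_{α/2} = 1.645 (for α = 0.1, two-sided)
z_β = 1.036 (for power = 0.85)
d = 0.79

n = ((1.645 + 1.036) / 0.79)²
n = (3.394)²
n ≈ 11.52
Round up to the next whole number: n = 12 pairs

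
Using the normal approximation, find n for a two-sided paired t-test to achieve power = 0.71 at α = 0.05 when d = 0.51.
n = 25 pairs

Sample size formula (paired t-test, normal approximation):
n = ((z_{α/2} + z_β) / d)²

z_{α/2} = 1.960 (for α = 0.05, two-sided)
z_β = 0.553 (for power = 0.71)
d = 0.51

n = ((1.960 + 0.553) / 0.51)²
n = (4.927)²
n ≈ 24.28
Round up to the next whole number: n = 25 pairs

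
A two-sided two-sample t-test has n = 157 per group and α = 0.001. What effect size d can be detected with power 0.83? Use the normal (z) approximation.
d ≈ 0.48

Minimum detectable effect (two-sample t-test, normal approximation):
d = (z_{α/2} + z_β) / √(n/2)
d = (3.291 + 0.954) / √(157/2)
d = 4.245 / 8.860
d ≈ 0.48

By Cohen's convention (0.2 small / 0.5 medium / 0.8 large): small effect.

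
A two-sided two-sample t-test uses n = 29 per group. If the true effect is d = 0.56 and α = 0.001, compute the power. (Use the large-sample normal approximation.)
Power ≈ 0.12

Power calculation (two-sample t-test, normal approximation):
z_β = d · √(n/2) - z_{α/2}
z_β = 0.56 · √(29/2) - 3.291
z_β = 0.56 · 3.808 - 3.291
z_β = -1.158

Power = Φ(z_β) = Φ(-1.158) ≈ 0.123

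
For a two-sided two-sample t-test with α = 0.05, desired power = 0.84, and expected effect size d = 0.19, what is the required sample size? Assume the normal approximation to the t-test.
n = 484 per group

Sample size formula (two-sample t-test, normal approximation):
n = 2 · ((z_{α/2} + z_β) / d)²

z_{α/2} = 1.960 (for α = 0.05, two-sided)
z_β = 0.994 (for power = 0.84)
d = 0.19

n = 2 · ((1.960 + 0.994) / 0.19)²
n = 2 · (15.547)²
n ≈ 483.42
Round up to the next whole number: n = 484 per group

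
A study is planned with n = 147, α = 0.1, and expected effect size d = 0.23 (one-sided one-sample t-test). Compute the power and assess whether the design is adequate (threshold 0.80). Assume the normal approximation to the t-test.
Power ≈ 0.93; the study is adequately powered (power ≥ 0.80)

Power calculation (one-sample t-test, normal approximation):
z_β = d · √n - z_α
z_β = 0.23 · √147 - 1.282
z_β = 0.23 · 12.124 - 1.282
z_β = 1.507

Power = Φ(z_β) = Φ(1.507) ≈ 0.934

Effect size d = 0.23 is small by Cohen's convention (0.2/0.5/0.8).

Threshold: power ≥ 0.80 is conventionally adequate.
Power ≈ 0.93 → the study is adequately powered (power ≥ 0.80).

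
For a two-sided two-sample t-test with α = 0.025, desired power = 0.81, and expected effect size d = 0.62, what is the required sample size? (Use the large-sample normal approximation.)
n = 51 per group

Sample size formula (two-sample t-test, normal approximation):
n = 2 · ((z_{α/2} + z_β) / d)²

z_{α/2} = 2.241 (for α = 0.025, two-sided)
z_β = 0.878 (for power = 0.81)
d = 0.62

n = 2 · ((2.241 + 0.878) / 0.62)²
n = 2 · (5.031)²
n ≈ 50.62
Round up to the next whole number: n = 51 per group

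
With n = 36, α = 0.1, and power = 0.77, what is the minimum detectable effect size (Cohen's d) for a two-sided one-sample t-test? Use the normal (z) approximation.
d ≈ 0.40

Minimum detectable effect (one-sample t-test, normal approximation):
d = (z_{α/2} + z_β) / √n
d = (1.645 + 0.739) / √36
d = 2.384 / 6.000
d ≈ 0.40

By Cohen's convention (0.2 small / 0.5 medium / 0.8 large): small effect.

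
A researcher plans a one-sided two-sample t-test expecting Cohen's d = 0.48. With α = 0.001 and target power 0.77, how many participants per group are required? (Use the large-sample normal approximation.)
n = 128 per group

Sample size formula (two-sample t-test, normal approximation):
n = 2 · ((z_α + z_β) / d)²

z_α = 3.090 (for α = 0.001, one-sided)
z_β = 0.739 (for power = 0.77)
d = 0.48

n = 2 · ((3.090 + 0.739) / 0.48)²
n = 2 · (7.977)²
n ≈ 127.27
Round up to the next whole number: n = 128 per group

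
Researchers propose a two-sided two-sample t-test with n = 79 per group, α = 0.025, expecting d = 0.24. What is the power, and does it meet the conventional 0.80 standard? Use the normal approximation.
Power ≈ 0.23; the study is underpowered (power < 0.80)

Power calculation (two-sample t-test, normal approximation):
z_β = d · √(n/2) - z_{α/2}
z_β = 0.24 · √(79/2) - 2.241
z_β = 0.24 · 6.285 - 2.241
z_β = -0.733

Power = Φ(z_β) = Φ(-0.733) ≈ 0.232

Effect size d = 0.24 is small by Cohen's convention (0.2/0.5/0.8).

Threshold: power ≥ 0.80 is conventionally adequate.
Power ≈ 0.23 → the study is underpowered (power < 0.80).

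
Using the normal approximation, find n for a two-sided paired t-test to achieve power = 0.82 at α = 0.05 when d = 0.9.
n = 11 pairs

Sample size formula (paired t-test, normal approximation):
n = ((z_{α/2} + z_β) / d)²

z_{α/2} = 1.960 (for α = 0.05, two-sided)
z_β = 0.915 (for power = 0.82)
d = 0.9

n = ((1.960 + 0.915) / 0.9)²
n = (3.194)²
n ≈ 10.20
Round up to the next whole number: n = 11 pairs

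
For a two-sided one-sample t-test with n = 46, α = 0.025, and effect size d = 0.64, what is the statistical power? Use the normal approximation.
Power ≈ 0.98

Power calculation (one-sample t-test, normal approximation):
z_β = d · √n - z_{α/2}
z_β = 0.64 · √46 - 2.241
z_β = 0.64 · 6.782 - 2.241
z_β = 2.099

Power = Φ(z_β) = Φ(2.099) ≈ 0.982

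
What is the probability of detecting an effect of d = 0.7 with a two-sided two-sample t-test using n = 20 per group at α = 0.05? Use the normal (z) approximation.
Power ≈ 0.60

Power calculation (two-sample t-test, normal approximation):
z_β = d · √(n/2) - z_{α/2}
z_β = 0.7 · √(20/2) - 1.960
z_β = 0.7 · 3.162 - 1.960
z_β = 0.254

Power = Φ(z_β) = Φ(0.254) ≈ 0.600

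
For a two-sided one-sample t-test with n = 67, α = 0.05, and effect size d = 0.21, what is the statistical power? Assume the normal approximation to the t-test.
Power ≈ 0.40

Power calculation (one-sample t-test, normal approximation):
z_β = d · √n - z_{α/2}
z_β = 0.21 · √67 - 1.960
z_β = 0.21 · 8.185 - 1.960
z_β = -0.241

Power = Φ(z_β) = Φ(-0.241) ≈ 0.405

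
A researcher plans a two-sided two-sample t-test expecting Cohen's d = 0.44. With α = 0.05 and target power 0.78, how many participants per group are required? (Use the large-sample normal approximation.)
n = 78 per group

Sample size formula (two-sample t-test, normal approximation):
n = 2 · ((z_{α/2} + z_β) / d)²

z_{α/2} = 1.960 (for α = 0.05, two-sided)
z_β = 0.772 (for power = 0.78)
d = 0.44

n = 2 · ((1.960 + 0.772) / 0.44)²
n = 2 · (6.209)²
n ≈ 77.10
Round up to the next whole number: n = 78 per group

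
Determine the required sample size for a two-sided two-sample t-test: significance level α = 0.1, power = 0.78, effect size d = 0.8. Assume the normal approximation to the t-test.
n = 19 per group

Sample size formula (two-sample t-test, normal approximation):
n = 2 · ((z_{α/2} + z_β) / d)²

z_{α/2} = 1.645 (for α = 0.1, two-sided)
z_β = 0.772 (for power = 0.78)
d = 0.8

n = 2 · ((1.645 + 0.772) / 0.8)²
n = 2 · (3.021)²
n ≈ 18.25
Round up to the next whole number: n = 19 per group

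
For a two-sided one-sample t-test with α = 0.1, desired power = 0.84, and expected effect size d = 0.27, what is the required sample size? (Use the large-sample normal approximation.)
n = 96

Sample size formula (one-sample t-test, normal approximation):
n = ((z_{α/2} + z_β) / d)²

z_{α/2} = 1.645 (for α = 0.1, two-sided)
z_β = 0.994 (for power = 0.84)
d = 0.27

n = ((1.645 + 0.994) / 0.27)²
n = (9.774)²
n ≈ 95.53
Round up to the next whole number: n = 96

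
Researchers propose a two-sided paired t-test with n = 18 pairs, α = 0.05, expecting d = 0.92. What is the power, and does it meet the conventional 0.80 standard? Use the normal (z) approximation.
Power ≈ 0.97; the study is adequately powered (power ≥ 0.80)

Power calculation (paired t-test, normal approximation):
z_β = d · √n - z_{α/2}
z_β = 0.92 · √18 - 1.960
z_β = 0.92 · 4.243 - 1.960
z_β = 1.943

Power = Φ(z_β) = Φ(1.943) ≈ 0.974

Effect size d = 0.92 is large by Cohen's convention (0.2/0.5/0.8).

Threshold: power ≥ 0.80 is conventionally adequate.
Power ≈ 0.97 → the study is adequately powered (power ≥ 0.80).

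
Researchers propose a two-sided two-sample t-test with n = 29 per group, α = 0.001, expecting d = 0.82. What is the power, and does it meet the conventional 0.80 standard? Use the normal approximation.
Power ≈ 0.43; the study is underpowered (power < 0.80)

Power calculation (two-sample t-test, normal approximation):
z_β = d · √(n/2) - z_{α/2}
z_β = 0.82 · √(29/2) - 3.291
z_β = 0.82 · 3.808 - 3.291
z_β = -0.168

Power = Φ(z_β) = Φ(-0.168) ≈ 0.433

Effect size d = 0.82 is large by Cohen's convention (0.2/0.5/0.8).

Threshold: power ≥ 0.80 is conventionally adequate.
Power ≈ 0.43 → the study is underpowered (power < 0.80).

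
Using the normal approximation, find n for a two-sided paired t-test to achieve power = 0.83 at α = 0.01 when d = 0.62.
n = 33 pairs

Sample size formula (paired t-test, normal approximation):
n = ((z_{α/2} + z_β) / d)²

z_{α/2} = 2.576 (for α = 0.01, two-sided)
z_β = 0.954 (for power = 0.83)
d = 0.62

n = ((2.576 + 0.954) / 0.62)²
n = (5.694)²
n ≈ 32.42
Round up to the next whole number: n = 33 pairs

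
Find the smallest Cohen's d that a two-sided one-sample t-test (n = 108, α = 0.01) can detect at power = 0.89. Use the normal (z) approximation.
d ≈ 0.37

Minimum detectable effect (one-sample t-test, normal approximation):
d = (z_{α/2} + z_β) / √n
d = (2.576 + 1.227) / √108
d = 3.802 / 10.392
d ≈ 0.37

By Cohen's convention (0.2 small / 0.5 medium / 0.8 large): small effect.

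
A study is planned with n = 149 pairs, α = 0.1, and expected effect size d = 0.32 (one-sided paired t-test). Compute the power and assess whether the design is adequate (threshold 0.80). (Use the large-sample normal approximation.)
Power ≈ 1.00; the study is adequately powered (power ≥ 0.80)

Power calculation (paired t-test, normal approximation):
z_β = d · √n - z_α
z_β = 0.32 · √149 - 1.282
z_β = 0.32 · 12.207 - 1.282
z_β = 2.625

Power = Φ(z_β) = Φ(2.625) ≈ 0.996

Effect size d = 0.32 is small by Cohen's convention (0.2/0.5/0.8).

Threshold: power ≥ 0.80 is conventionally adequate.
Power ≈ 1.00 → the study is adequately powered (power ≥ 0.80).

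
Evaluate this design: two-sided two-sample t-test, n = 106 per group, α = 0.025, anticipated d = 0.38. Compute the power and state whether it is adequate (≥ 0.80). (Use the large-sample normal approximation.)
Power ≈ 0.70; the study is underpowered (power < 0.80)

Power calculation (two-sample t-test, normal approximation):
z_β = d · √(n/2) - z_{α/2}
z_β = 0.38 · √(106/2) - 2.241
z_β = 0.38 · 7.280 - 2.241
z_β = 0.525

Power = Φ(z_β) = Φ(0.525) ≈ 0.700

Effect size d = 0.38 is small by Cohen's convention (0.2/0.5/0.8).

Threshold: power ≥ 0.80 is conventionally adequate.
Power ≈ 0.70 → the study is underpowered (power < 0.80).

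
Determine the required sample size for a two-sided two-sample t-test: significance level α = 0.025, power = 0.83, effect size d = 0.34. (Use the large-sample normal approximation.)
n = 177 per group

Sample size formula (two-sample t-test, normal approximation):
n = 2 · ((z_{α/2} + z_β) / d)²

z_{α/2} = 2.241 (for α = 0.025, two-sided)
z_β = 0.954 (for power = 0.83)
d = 0.34

n = 2 · ((2.241 + 0.954) / 0.34)²
n = 2 · (9.397)²
n ≈ 176.61
Round up to the next whole number: n = 177 per group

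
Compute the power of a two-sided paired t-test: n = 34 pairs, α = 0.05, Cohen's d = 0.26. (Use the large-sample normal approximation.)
Power ≈ 0.33

Power calculation (paired t-test, normal approximation):
z_β = d · √n - z_{α/2}
z_β = 0.26 · √34 - 1.960
z_β = 0.26 · 5.831 - 1.960
z_β = -0.444

Power = Φ(z_β) = Φ(-0.444) ≈ 0.329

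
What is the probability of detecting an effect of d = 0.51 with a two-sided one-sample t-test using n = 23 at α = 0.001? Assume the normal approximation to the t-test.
Power ≈ 0.20

Power calculation (one-sample t-test, normal approximation):
z_β = d · √n - z_{α/2}
z_β = 0.51 · √23 - 3.291
z_β = 0.51 · 4.796 - 3.291
z_β = -0.845

Power = Φ(z_β) = Φ(-0.845) ≈ 0.199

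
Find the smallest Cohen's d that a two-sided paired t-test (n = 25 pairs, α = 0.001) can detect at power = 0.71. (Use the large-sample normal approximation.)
d ≈ 0.77

Minimum detectable effect (paired t-test, normal approximation):
d = (z_{α/2} + z_β) / √n
d = (3.291 + 0.553) / √25
d = 3.844 / 5.000
d ≈ 0.77

By Cohen's convention (0.2 small / 0.5 medium / 0.8 large): medium effect.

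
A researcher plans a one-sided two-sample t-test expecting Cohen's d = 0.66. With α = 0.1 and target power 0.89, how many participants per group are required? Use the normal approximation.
n = 29 per group

Sample size formula (two-sample t-test, normal approximation):
n = 2 · ((z_α + z_β) / d)²

z_α = 1.282 (for α = 0.1, one-sided)
z_β = 1.227 (for power = 0.89)
d = 0.66

n = 2 · ((1.282 + 1.227) / 0.66)²
n = 2 · (3.802)²
n ≈ 28.91
Round up to the next whole number: n = 29 per group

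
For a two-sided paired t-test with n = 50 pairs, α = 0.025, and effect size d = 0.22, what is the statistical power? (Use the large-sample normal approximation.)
Power ≈ 0.25

Power calculation (paired t-test, normal approximation):
z_β = d · √n - z_{α/2}
z_β = 0.22 · √50 - 2.241
z_β = 0.22 · 7.071 - 2.241
z_β = -0.686

Power = Φ(z_β) = Φ(-0.686) ≈ 0.246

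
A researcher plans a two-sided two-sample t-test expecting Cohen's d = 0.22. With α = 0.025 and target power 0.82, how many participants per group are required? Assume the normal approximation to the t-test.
n = 412 per group

Sample size formula (two-sample t-test, normal approximation):
n = 2 · ((z_{α/2} + z_β) / d)²

z_{α/2} = 2.241 (for α = 0.025, two-sided)
z_β = 0.915 (for power = 0.82)
d = 0.22

n = 2 · ((2.241 + 0.915) / 0.22)²
n = 2 · (14.345)²
n ≈ 411.56
Round up to the next whole number: n = 412 per group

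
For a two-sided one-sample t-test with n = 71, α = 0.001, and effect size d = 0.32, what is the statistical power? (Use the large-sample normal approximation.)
Power ≈ 0.28

Power calculation (one-sample t-test, normal approximation):
z_β = d · √n - z_{α/2}
z_β = 0.32 · √71 - 3.291
z_β = 0.32 · 8.426 - 3.291
z_β = -0.594

Power = Φ(z_β) = Φ(-0.594) ≈ 0.276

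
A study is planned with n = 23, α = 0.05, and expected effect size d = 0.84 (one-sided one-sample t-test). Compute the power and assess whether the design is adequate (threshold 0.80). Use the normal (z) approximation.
Power ≈ 0.99; the study is adequately powered (power ≥ 0.80)

Power calculation (one-sample t-test, normal approximation):
z_β = d · √n - z_α
z_β = 0.84 · √23 - 1.645
z_β = 0.84 · 4.796 - 1.645
z_β = 2.384

Power = Φ(z_β) = Φ(2.384) ≈ 0.991

Effect size d = 0.84 is large by Cohen's convention (0.2/0.5/0.8).

Threshold: power ≥ 0.80 is conventionally adequate.
Power ≈ 0.99 → the study is adequately powered (power ≥ 0.80).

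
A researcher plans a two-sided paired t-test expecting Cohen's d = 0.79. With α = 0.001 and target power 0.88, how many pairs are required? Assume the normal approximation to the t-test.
n = 32 pairs

Sample size formula (paired t-test, normal approximation):
n = ((z_{α/2} + z_β) / d)²

z_{α/2} = 3.291 (for α = 0.001, two-sided)
z_β = 1.175 (for power = 0.88)
d = 0.79

n = ((3.291 + 1.175) / 0.79)²
n = (5.653)²
n ≈ 31.96
Round up to the next whole number: n = 32 pairs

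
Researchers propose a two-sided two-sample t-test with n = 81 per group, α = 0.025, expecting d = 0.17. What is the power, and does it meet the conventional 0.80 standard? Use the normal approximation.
Power ≈ 0.12; the study is underpowered (power < 0.80)

Power calculation (two-sample t-test, normal approximation):
z_β = d · √(n/2) - z_{α/2}
z_β = 0.17 · √(81/2) - 2.241
z_β = 0.17 · 6.364 - 2.241
z_β = -1.160

Power = Φ(z_β) = Φ(-1.160) ≈ 0.123

Effect size d = 0.17 is very small by Cohen's convention (0.2/0.5/0.8).

Threshold: power ≥ 0.80 is conventionally adequate.
Power ≈ 0.12 → the study is underpowered (power < 0.80).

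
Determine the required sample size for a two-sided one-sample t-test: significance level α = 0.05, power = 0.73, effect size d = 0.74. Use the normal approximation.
n = 13

Sample size formula (one-sample t-test, normal approximation):
n = ((z_{α/2} + z_β) / d)²

z_{α/2} = 1.960 (for α = 0.05, two-sided)
z_β = 0.613 (for power = 0.73)
d = 0.74

n = ((1.960 + 0.613) / 0.74)²
n = (3.477)²
n ≈ 12.09
Round up to the next whole number: n = 13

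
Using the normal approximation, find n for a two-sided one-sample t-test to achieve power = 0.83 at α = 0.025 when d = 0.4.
n = 64

Sample size formula (one-sample t-test, normal approximation):
n = ((z_{α/2} + z_β) / d)²

z_{α/2} = 2.241 (for α = 0.025, two-sided)
z_β = 0.954 (for power = 0.83)
d = 0.4

n = ((2.241 + 0.954) / 0.4)²
n = (7.988)²
n ≈ 63.81
Round up to the next whole number: n = 64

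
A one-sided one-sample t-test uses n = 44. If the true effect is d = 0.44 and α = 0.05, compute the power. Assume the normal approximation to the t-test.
Power ≈ 0.90

Power calculation (one-sample t-test, normal approximation):
z_β = d · √n - z_α
z_β = 0.44 · √44 - 1.645
z_β = 0.44 · 6.633 - 1.645
z_β = 1.274

Power = Φ(z_β) = Φ(1.274) ≈ 0.899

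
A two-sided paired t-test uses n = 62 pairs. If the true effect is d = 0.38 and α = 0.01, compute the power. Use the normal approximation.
Power ≈ 0.66

Power calculation (paired t-test, normal approximation):
z_β = d · √n - z_{α/2}
z_β = 0.38 · √62 - 2.576
z_β = 0.38 · 7.874 - 2.576
z_β = 0.416

Power = Φ(z_β) = Φ(0.416) ≈ 0.661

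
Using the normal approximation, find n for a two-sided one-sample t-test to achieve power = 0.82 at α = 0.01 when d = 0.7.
n = 25

Sample size formula (one-sample t-test, normal approximation):
n = ((z_{α/2} + z_β) / d)²

z_{α/2} = 2.576 (for α = 0.01, two-sided)
z_β = 0.915 (for power = 0.82)
d = 0.7

n = ((2.576 + 0.915) / 0.7)²
n = (4.987)²
n ≈ 24.87
Round up to the next whole number: n = 25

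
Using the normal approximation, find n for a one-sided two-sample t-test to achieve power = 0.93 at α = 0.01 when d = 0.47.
n = 131 per group

Sample size formula (two-sample t-test, normal approximation):
n = 2 · ((z_α + z_β) / d)²

z_α = 2.326 (for α = 0.01, one-sided)
z_β = 1.476 (for power = 0.93)
d = 0.47

n = 2 · ((2.326 + 1.476) / 0.47)²
n = 2 · (8.089)²
n ≈ 130.86
Round up to the next whole number: n = 131 per group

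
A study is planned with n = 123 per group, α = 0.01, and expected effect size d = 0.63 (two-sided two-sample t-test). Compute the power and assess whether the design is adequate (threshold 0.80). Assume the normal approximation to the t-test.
Power ≈ 0.99; the study is adequately powered (power ≥ 0.80)

Power calculation (two-sample t-test, normal approximation):
z_β = d · √(n/2) - z_{α/2}
z_β = 0.63 · √(123/2) - 2.576
z_β = 0.63 · 7.842 - 2.576
z_β = 2.365

Power = Φ(z_β) = Φ(2.365) ≈ 0.991

Effect size d = 0.63 is medium by Cohen's convention (0.2/0.5/0.8).

Threshold: power ≥ 0.80 is conventionally adequate.
Power ≈ 0.99 → the study is adequately powered (power ≥ 0.80).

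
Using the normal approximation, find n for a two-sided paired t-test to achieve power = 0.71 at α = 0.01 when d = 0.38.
n = 68 pairs

Sample size formula (paired t-test, normal approximation):
n = ((z_{α/2} + z_β) / d)²

z_{α/2} = 2.576 (for α = 0.01, two-sided)
z_β = 0.553 (for power = 0.71)
d = 0.38

n = ((2.576 + 0.553) / 0.38)²
n = (8.234)²
n ≈ 67.80
Round up to the next whole number: n = 68 pairs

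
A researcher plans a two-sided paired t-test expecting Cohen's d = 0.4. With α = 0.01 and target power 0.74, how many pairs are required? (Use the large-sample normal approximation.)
n = 65 pairs

Sample size formula (paired t-test, normal approximation):
n = ((z_{α/2} + z_β) / d)²

z_{α/2} = 2.576 (for α = 0.01, two-sided)
z_β = 0.643 (for power = 0.74)
d = 0.4

n = ((2.576 + 0.643) / 0.4)²
n = (8.048)²
n ≈ 64.77
Round up to the next whole number: n = 65 pairs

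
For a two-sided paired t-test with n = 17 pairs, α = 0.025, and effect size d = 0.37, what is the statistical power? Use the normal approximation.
Power ≈ 0.24

Power calculation (paired t-test, normal approximation):
z_β = d · √n - z_{α/2}
z_β = 0.37 · √17 - 2.241
z_β = 0.37 · 4.123 - 2.241
z_β = -0.716

Power = Φ(z_β) = Φ(-0.716) ≈ 0.237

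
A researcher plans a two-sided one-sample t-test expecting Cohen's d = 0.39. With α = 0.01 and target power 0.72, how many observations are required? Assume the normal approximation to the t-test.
n = 66

Sample size formula (one-sample t-test, normal approximation):
n = ((z_{α/2} + z_β) / d)²

z_{α/2} = 2.576 (for α = 0.01, two-sided)
z_β = 0.583 (for power = 0.72)
d = 0.39

n = ((2.576 + 0.583) / 0.39)²
n = (8.100)²
n ≈ 65.61
Round up to the next whole number: n = 66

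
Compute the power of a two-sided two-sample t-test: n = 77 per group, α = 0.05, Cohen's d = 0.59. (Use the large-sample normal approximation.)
Power ≈ 0.96

Power calculation (two-sample t-test, normal approximation):
z_β = d · √(n/2) - z_{α/2}
z_β = 0.59 · √(77/2) - 1.960
z_β = 0.59 · 6.205 - 1.960
z_β = 1.701

Power = Φ(z_β) = Φ(1.701) ≈ 0.956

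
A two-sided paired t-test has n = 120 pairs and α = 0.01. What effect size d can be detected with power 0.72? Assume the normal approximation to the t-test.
d ≈ 0.29

Minimum detectable effect (paired t-test, normal approximation):
d = (z_{α/2} + z_β) / √n
d = (2.576 + 0.583) / √120
d = 3.159 / 10.954
d ≈ 0.29

By Cohen's convention (0.2 small / 0.5 medium / 0.8 large): small effect.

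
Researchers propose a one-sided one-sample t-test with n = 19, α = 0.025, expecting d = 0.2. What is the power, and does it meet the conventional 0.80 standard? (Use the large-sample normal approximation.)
Power ≈ 0.14; the study is underpowered (power < 0.80)

Power calculation (one-sample t-test, normal approximation):
z_β = d · √n - z_α
z_β = 0.2 · √19 - 1.960
z_β = 0.2 · 4.359 - 1.960
z_β = -1.088

Power = Φ(z_β) = Φ(-1.088) ≈ 0.138

Effect size d = 0.2 is small by Cohen's convention (0.2/0.5/0.8).

Threshold: power ≥ 0.80 is conventionally adequate.
Power ≈ 0.14 → the study is underpowered (power < 0.80).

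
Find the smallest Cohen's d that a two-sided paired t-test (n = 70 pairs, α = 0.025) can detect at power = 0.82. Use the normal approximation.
d ≈ 0.38

Minimum detectable effect (paired t-test, normal approximation):
d = (z_{α/2} + z_β) / √n
d = (2.241 + 0.915) / √70
d = 3.157 / 8.367
d ≈ 0.38

By Cohen's convention (0.2 small / 0.5 medium / 0.8 large): small effect.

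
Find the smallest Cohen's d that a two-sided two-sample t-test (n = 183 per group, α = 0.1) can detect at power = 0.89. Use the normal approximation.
d ≈ 0.30

Minimum detectable effect (two-sample t-test, normal approximation):
d = (z_{α/2} + z_β) / √(n/2)
d = (1.645 + 1.227) / √(183/2)
d = 2.871 / 9.566
d ≈ 0.30

By Cohen's convention (0.2 small / 0.5 medium / 0.8 large): small effect.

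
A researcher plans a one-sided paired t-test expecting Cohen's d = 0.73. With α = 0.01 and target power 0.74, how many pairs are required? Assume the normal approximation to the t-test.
n = 17 pairs

Sample size formula (paired t-test, normal approximation):
n = ((z_α + z_β) / d)²

z_α = 2.326 (for α = 0.01, one-sided)
z_β = 0.643 (for power = 0.74)
d = 0.73

n = ((2.326 + 0.643) / 0.73)²
n = (4.067)²
n ≈ 16.54
Round up to the next whole number: n = 17 pairs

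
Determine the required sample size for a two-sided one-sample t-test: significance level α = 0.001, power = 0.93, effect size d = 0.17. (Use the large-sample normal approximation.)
n = 787

Sample size formula (one-sample t-test, normal approximation):
n = ((z_{α/2} + z_β) / d)²

z_{α/2} = 3.291 (for α = 0.001, two-sided)
z_β = 1.476 (for power = 0.93)
d = 0.17

n = ((3.291 + 1.476) / 0.17)²
n = (28.041)²
n ≈ 786.30
Round up to the next whole number: n = 787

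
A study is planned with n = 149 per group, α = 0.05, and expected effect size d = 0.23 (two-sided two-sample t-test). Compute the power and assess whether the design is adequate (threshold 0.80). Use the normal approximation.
Power ≈ 0.51; the study is underpowered (power < 0.80)

Power calculation (two-sample t-test, normal approximation):
z_β = d · √(n/2) - z_{α/2}
z_β = 0.23 · √(149/2) - 1.960
z_β = 0.23 · 8.631 - 1.960
z_β = 0.025

Power = Φ(z_β) = Φ(0.025) ≈ 0.510

Effect size d = 0.23 is small by Cohen's convention (0.2/0.5/0.8).

Threshold: power ≥ 0.80 is conventionally adequate.
Power ≈ 0.51 → the study is underpowered (power < 0.80).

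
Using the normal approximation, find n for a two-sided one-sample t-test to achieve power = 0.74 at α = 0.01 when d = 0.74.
n = 19

Sample size formula (one-sample t-test, normal approximation):
n = ((z_{α/2} + z_β) / d)²

z_{α/2} = 2.576 (for α = 0.01, two-sided)
z_β = 0.643 (for power = 0.74)
d = 0.74

n = ((2.576 + 0.643) / 0.74)²
n = (4.350)²
n ≈ 18.92
Round up to the next whole number: n = 19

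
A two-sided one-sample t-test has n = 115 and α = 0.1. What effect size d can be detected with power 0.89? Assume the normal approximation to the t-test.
d ≈ 0.27

Minimum detectable effect (one-sample t-test, normal approximation):
d = (z_{α/2} + z_β) / √n
d = (1.645 + 1.227) / √115
d = 2.871 / 10.724
d ≈ 0.27

By Cohen's convention (0.2 small / 0.5 medium / 0.8 large): small effect.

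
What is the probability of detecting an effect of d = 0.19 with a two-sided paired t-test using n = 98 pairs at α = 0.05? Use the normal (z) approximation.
Power ≈ 0.47

Power calculation (paired t-test, normal approximation):
z_β = d · √n - z_{α/2}
z_β = 0.19 · √98 - 1.960
z_β = 0.19 · 9.899 - 1.960
z_β = -0.079

Power = Φ(z_β) = Φ(-0.079) ≈ 0.468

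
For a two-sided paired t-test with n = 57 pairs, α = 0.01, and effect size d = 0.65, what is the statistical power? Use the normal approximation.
Power ≈ 0.99

Power calculation (paired t-test, normal approximation):
z_β = d · √n - z_{α/2}
z_β = 0.65 · √57 - 2.576
z_β = 0.65 · 7.550 - 2.576
z_β = 2.332

Power = Φ(z_β) = Φ(2.332) ≈ 0.990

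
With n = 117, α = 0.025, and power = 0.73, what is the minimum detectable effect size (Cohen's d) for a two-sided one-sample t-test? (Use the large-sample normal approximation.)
d ≈ 0.26

Minimum detectable effect (one-sample t-test, normal approximation):
d = (z_{α/2} + z_β) / √n
d = (2.241 + 0.613) / √117
d = 2.854 / 10.817
d ≈ 0.26

By Cohen's convention (0.2 small / 0.5 medium / 0.8 large): small effect.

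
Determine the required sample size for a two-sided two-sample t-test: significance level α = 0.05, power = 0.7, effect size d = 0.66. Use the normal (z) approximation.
n = 29 per group

Sample size formula (two-sample t-test, normal approximation):
n = 2 · ((z_{α/2} + z_β) / d)²

z_{α/2} = 1.960 (for α = 0.05, two-sided)
z_β = 0.524 (for power = 0.7)
d = 0.66

n = 2 · ((1.960 + 0.524) / 0.66)²
n = 2 · (3.764)²
n ≈ 28.34
Round up to the next whole number: n = 29 per group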